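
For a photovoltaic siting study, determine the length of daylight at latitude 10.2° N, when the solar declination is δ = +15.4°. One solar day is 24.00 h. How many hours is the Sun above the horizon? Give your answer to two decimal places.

cos H₀ = −tan φ · tan δ = −tan(+10.2°) × tan(+15.400°) = -0.0496, so H₀ = 1.6204 rad = 92.84°.
Daylight = 2H₀/(2π) × 24.00 h = (1.6204/π) × 24.00 = 12.38 h.

12.38 h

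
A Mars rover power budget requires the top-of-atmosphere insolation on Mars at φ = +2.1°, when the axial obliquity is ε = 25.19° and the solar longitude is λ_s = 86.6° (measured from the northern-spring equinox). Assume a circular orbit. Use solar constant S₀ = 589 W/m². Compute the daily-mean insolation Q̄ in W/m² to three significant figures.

Q̄ ≈ 174 W/m²

Solar declination: sin δ = sin ε · sin λ_s = sin 25.19° × sin 86.6° = 0.42487, so δ = +25.143°.
cos H₀ = −tan(+2.1°) tan(+25.143°) = -0.0172, H₀ = 1.5880 rad.
Bracket: H₀ sin φ sin δ + cos φ cos δ sin H₀ = 1.5880×0.03664×0.42487 + 0.99933×0.90525×0.99985 = 0.024721 + 0.904508 = 0.929229.
Q̄ = (S₀/π) × [bracket] = (589/π) × 0.929229 = 174.2 W/m².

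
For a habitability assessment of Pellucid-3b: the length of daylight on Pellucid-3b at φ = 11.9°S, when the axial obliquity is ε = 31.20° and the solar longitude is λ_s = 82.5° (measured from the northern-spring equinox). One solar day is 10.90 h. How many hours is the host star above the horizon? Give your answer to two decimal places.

5.01 h

Solar declination: sin δ = sin ε · sin λ_s = sin 31.20° × sin 82.5° = 0.51360, so δ = +30.904°.
cos H₀ = −tan φ · tan δ = −tan(-11.9°) × tan(+30.904°) = 0.1261, so H₀ = 1.4443 rad = 82.75°.
Daylight = 2H₀/(2π) × 10.90 h = (1.4443/π) × 10.90 = 5.01 h.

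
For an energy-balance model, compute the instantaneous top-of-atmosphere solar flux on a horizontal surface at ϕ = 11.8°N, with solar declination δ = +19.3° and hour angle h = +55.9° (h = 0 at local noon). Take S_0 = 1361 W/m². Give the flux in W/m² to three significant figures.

cos θ_z = sin ϕ sin δ + cos ϕ cos δ cos h = 0.067589 + 0.517950 = 0.585539.
Flux = S_0 · cos θ_z = 1361 × 0.585539 = 796.9 W/m².

797 W/m²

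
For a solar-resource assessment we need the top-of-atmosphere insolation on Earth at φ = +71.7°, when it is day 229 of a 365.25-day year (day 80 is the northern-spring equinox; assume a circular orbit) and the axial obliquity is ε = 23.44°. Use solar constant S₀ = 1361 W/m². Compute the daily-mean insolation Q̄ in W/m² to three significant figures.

Solar longitude: λ_s = 360° × (229 − 80)/365.25 = 146.858°.
sin δ = sin 23.44° × sin 146.858° = 0.21748, so δ = +12.561°.
cos H₀ = −tan(+71.7°) tan(+12.561°) = -0.6737, H₀ = 2.3100 rad.
Bracket: H₀ sin φ sin δ + cos φ cos δ sin H₀ = 2.3100×0.94943×0.21748 + 0.31399×0.97607×0.73900 = 0.476974 + 0.226486 = 0.703460.
Q̄ = (S₀/π) × [bracket] = (1361/π) × 0.703460 = 304.8 W/m².

Q̄ ≈ 305 W/m²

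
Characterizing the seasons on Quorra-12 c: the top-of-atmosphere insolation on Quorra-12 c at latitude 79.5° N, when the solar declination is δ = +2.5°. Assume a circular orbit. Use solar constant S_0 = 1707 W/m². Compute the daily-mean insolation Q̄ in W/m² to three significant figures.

cos h₀ = −tan(+79.5°) tan(+2.500°) = -0.2356, h₀ = 1.8086 rad.
Bracket: h₀ sin ϕ sin δ + cos ϕ cos δ sin h₀ = 1.8086×0.98325×0.04362 + 0.18224×0.99905×0.97186 = 0.077570 + 0.176944 = 0.254514.
Q̄ = (S_0/π) × [bracket] = (1707/π) × 0.254514 = 138.3 W/m².

Q̄ ≈ 138 W/m²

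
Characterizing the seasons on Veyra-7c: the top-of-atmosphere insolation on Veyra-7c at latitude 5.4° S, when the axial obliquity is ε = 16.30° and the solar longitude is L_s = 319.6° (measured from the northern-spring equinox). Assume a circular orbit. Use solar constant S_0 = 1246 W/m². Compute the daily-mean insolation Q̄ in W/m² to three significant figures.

Solar declination: sin δ = sin ε · sin L_s = sin 16.30° × sin 319.6° = -0.18191, so δ = -10.481°.
cos h₀ = −tan(-5.4°) tan(-10.481°) = -0.0175, h₀ = 1.5883 rad.
Bracket: h₀ sin ϕ sin δ + cos ϕ cos δ sin h₀ = 1.5883×-0.09411×-0.18191 + 0.99556×0.98332×0.99985 = 0.027191 + 0.978807 = 1.005998.
Q̄ = (S_0/π) × [bracket] = (1246/π) × 1.005998 = 399.0 W/m².

Q̄ ≈ 399 W/m²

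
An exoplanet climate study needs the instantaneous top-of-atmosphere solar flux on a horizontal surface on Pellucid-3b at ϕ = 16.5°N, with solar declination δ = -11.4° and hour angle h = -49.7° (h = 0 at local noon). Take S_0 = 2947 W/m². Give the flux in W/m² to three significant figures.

cos θ_z = sin ϕ sin δ + cos ϕ cos δ cos h = -0.056138 + 0.607920 = 0.551782.
Flux = S_0 · cos θ_z = 2947 × 0.551782 = 1626 W/m².

1.63e+03 W/m²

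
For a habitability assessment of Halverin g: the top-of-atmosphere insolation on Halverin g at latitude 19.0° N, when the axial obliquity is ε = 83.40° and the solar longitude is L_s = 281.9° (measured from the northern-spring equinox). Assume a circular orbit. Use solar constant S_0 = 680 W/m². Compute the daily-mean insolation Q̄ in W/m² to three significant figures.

Solar declination: sin δ = sin ε · sin L_s = sin 83.40° × sin 281.9° = -0.97202, so δ = -76.415°.
cos h₀ = −tan(+19.0°) tan(-76.415°) = 1.4250 ≥ 1 ⇒ polar night, h₀ = 0 and Q̄ = 0.

Q̄ ≈ 0.00 W/m²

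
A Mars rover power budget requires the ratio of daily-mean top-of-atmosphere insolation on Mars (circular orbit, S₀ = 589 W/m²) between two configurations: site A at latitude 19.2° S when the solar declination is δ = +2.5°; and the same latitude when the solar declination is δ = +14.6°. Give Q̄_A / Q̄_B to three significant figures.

Q̄_A / Q̄_B ≈ 1.17

— Configuration A (φ=-19.2°):
cos H₀ = −tan(-19.2°) tan(+2.500°) = 0.0152, H₀ = 1.5556 rad.
Bracket: H₀ sin φ sin δ + cos φ cos δ sin H₀ = 1.5556×-0.32887×0.04362 + 0.94438×0.99905×0.99988 = -0.022316 + 0.943370 = 0.921054.
Q̄ = (S₀/π) × [bracket] = (589/π) × 0.921054 = 172.68 W/m².
— Configuration B (φ=-19.2°):
cos H₀ = −tan(-19.2°) tan(+14.600°) = 0.0907, H₀ = 1.4800 rad.
Bracket: H₀ sin φ sin δ + cos φ cos δ sin H₀ = 1.4800×-0.32887×0.25207 + 0.94438×0.96771×0.99588 = -0.122689 + 0.910121 = 0.787432.
Q̄ = (S₀/π) × [bracket] = (589/π) × 0.787432 = 147.63 W/m².
Ratio Q̄_A / Q̄_B = 172.68 / 147.63 = 1.170.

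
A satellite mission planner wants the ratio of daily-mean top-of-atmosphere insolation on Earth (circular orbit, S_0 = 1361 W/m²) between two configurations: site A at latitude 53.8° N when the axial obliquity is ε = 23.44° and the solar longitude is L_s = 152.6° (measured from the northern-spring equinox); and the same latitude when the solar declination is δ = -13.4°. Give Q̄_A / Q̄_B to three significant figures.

— Configuration A (ϕ=+53.8°):
Solar declination: sin δ = sin ε · sin L_s = sin 23.44° × sin 152.6° = 0.18306, so δ = +10.548°.
cos h₀ = −tan(+53.8°) tan(+10.548°) = -0.2544, h₀ = 1.8280 rad.
Bracket: h₀ sin ϕ sin δ + cos ϕ cos δ sin h₀ = 1.8280×0.80696×0.18306 + 0.59061×0.98310×0.96709 = 0.270036 + 0.561520 = 0.831556.
Q̄ = (S_0/π) × [bracket] = (1361/π) × 0.831556 = 360.25 W/m².
— Configuration B (ϕ=+53.8°):
cos h₀ = −tan(+53.8°) tan(-13.400°) = 0.3255, h₀ = 1.2393 rad.
Bracket: h₀ sin ϕ sin δ + cos ϕ cos δ sin h₀ = 1.2393×0.80696×-0.23175 + 0.59061×0.97278×0.94554 = -0.231765 + 0.543244 = 0.311479.
Q̄ = (S_0/π) × [bracket] = (1361/π) × 0.311479 = 134.94 W/m².
Ratio Q̄_A / Q̄_B = 360.25 / 134.94 = 2.670.

Q̄_A / Q̄_B ≈ 2.67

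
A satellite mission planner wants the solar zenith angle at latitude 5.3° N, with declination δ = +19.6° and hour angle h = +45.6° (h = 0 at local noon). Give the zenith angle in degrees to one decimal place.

θ_z = 46.6°

cos θ_z = sin φ sin δ + cos φ cos δ cos h = 0.030986 + 0.656305 = 0.687291.
θ_z = arccos(0.687291) = 46.6°.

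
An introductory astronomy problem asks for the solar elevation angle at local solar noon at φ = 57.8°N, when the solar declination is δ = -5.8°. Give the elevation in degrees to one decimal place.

26.4°

At local noon the hour angle is zero, so the zenith angle equals |φ − δ| = |+57.8° − (-5.800°)| = 63.600°.
Elevation = 90° − 63.600° = 26.4°.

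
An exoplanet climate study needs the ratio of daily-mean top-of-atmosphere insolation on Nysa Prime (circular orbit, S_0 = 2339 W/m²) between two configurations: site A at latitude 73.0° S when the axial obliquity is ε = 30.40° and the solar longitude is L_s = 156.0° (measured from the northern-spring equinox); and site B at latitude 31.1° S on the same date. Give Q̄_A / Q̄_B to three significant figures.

Q̄_A / Q̄_B ≈ 0.0705

— Configuration A (ϕ=-73.0°):
Solar declination: sin δ = sin ε · sin L_s = sin 30.40° × sin 156.0° = 0.20582, so δ = +11.878°.
cos h₀ = −tan(-73.0°) tan(+11.878°) = 0.6879, h₀ = 0.8121 rad.
Bracket: h₀ sin ϕ sin δ + cos ϕ cos δ sin h₀ = 0.8121×-0.95630×0.20582 + 0.29237×0.97859×0.72576 = -0.159842 + 0.207647 = 0.047805.
Q̄ = (S_0/π) × [bracket] = (2339/π) × 0.047805 = 35.592 W/m².
— Configuration B (ϕ=-31.1°):
cos h₀ = −tan(-31.1°) tan(+11.878°) = 0.1269, h₀ = 1.4436 rad.
Bracket: h₀ sin ϕ sin δ + cos ϕ cos δ sin h₀ = 1.4436×-0.51653×0.20582 + 0.85627×0.97859×0.99192 = -0.153472 + 0.831167 = 0.677695.
Q̄ = (S_0/π) × [bracket] = (2339/π) × 0.677695 = 504.56 W/m².
Ratio Q̄_A / Q̄_B = 35.592 / 504.56 = 0.07054.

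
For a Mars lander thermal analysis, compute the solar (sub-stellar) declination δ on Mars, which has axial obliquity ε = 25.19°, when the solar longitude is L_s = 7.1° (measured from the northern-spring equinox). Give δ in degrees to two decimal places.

δ = +3.02°

sin δ = sin ε · sin L_s = sin 25.19° × sin 7.1° = 0.052607.
δ = arcsin(0.052607) = +3.02°.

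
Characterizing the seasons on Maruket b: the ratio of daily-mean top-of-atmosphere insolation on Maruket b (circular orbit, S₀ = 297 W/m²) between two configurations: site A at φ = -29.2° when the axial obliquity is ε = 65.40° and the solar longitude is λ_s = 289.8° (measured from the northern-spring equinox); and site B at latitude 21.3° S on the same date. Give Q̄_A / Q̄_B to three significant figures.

— Configuration A (φ=-29.2°):
Solar declination: sin δ = sin ε · sin λ_s = sin 65.40° × sin 289.8° = -0.85548, so δ = -58.813°.
cos H₀ = −tan(-29.2°) tan(-58.813°) = -0.9233, H₀ = 2.7474 rad.
Bracket: H₀ sin φ sin δ + cos φ cos δ sin H₀ = 2.7474×-0.48786×-0.85548 + 0.87292×0.51783×0.38408 = 1.146640 + 0.173613 = 1.320253.
Q̄ = (S₀/π) × [bracket] = (297/π) × 1.320253 = 124.81 W/m².
— Configuration B (φ=-21.3°):
cos H₀ = −tan(-21.3°) tan(-58.813°) = -0.6441, H₀ = 2.2707 rad.
Bracket: H₀ sin φ sin δ + cos φ cos δ sin H₀ = 2.2707×-0.36325×-0.85548 + 0.93169×0.51783×0.76494 = 0.705627 + 0.369051 = 1.074678.
Q̄ = (S₀/π) × [bracket] = (297/π) × 1.074678 = 101.60 W/m².
Ratio Q̄_A / Q̄_B = 124.81 / 101.60 = 1.228.

Q̄_A / Q̄_B ≈ 1.23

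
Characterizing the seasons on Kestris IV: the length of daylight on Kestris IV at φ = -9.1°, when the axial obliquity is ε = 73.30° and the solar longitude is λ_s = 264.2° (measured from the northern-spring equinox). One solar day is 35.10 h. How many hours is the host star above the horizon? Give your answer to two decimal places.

Solar declination: sin δ = sin ε · sin λ_s = sin 73.30° × sin 264.2° = -0.95292, so δ = -72.349°.
cos H₀ = −tan φ · tan δ = −tan(-9.1°) × tan(-72.349°) = -0.5034, so H₀ = 2.0983 rad = 120.22°.
Daylight = 2H₀/(2π) × 35.10 h = (2.0983/π) × 35.10 = 23.44 h.

23.44 h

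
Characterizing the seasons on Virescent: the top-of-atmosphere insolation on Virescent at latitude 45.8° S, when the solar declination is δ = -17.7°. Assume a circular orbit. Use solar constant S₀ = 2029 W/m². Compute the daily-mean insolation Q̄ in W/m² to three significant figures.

Q̄ ≈ 673 W/m²

cos H₀ = −tan(-45.8°) tan(-17.700°) = -0.3282, H₀ = 1.9052 rad.
Bracket: H₀ sin φ sin δ + cos φ cos δ sin H₀ = 1.9052×-0.71691×-0.30403 + 0.69717×0.95266×0.94462 = 0.415261 + 0.627384 = 1.042645.
Q̄ = (S₀/π) × [bracket] = (2029/π) × 1.042645 = 673.4 W/m².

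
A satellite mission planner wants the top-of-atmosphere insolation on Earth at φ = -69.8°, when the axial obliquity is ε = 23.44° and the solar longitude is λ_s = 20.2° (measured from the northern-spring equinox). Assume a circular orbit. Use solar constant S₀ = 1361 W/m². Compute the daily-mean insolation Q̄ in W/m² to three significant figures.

Solar declination: sin δ = sin ε · sin λ_s = sin 23.44° × sin 20.2° = 0.13736, so δ = +7.895°.
cos H₀ = −tan(-69.8°) tan(+7.895°) = 0.3769, H₀ = 1.1844 rad.
Bracket: H₀ sin φ sin δ + cos φ cos δ sin H₀ = 1.1844×-0.93849×0.13736 + 0.34530×0.99052×0.92626 = -0.152682 + 0.316806 = 0.164124.
Q̄ = (S₀/π) × [bracket] = (1361/π) × 0.164124 = 71.10 W/m².

Q̄ ≈ 71.1 W/m²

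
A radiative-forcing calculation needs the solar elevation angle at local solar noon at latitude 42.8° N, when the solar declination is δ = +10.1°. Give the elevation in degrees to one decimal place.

At local noon the hour angle is zero, so the zenith angle equals |ϕ − δ| = |+42.8° − (+10.100°)| = 32.700°.
Elevation = 90° − 32.700° = 57.3°.

57.3°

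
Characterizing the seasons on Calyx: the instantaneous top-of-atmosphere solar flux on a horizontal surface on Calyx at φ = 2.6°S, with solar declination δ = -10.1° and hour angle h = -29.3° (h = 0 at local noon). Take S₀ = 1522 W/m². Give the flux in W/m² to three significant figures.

1.32e+03 W/m²

cos θ_z = sin φ sin δ + cos φ cos δ cos h = 0.007955 + 0.857671 = 0.865626.
Flux = S₀ · cos θ_z = 1522 × 0.865626 = 1317 W/m².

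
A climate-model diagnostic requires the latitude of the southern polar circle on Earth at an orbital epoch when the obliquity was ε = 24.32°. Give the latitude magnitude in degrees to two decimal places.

The polar circle is the lowest latitude that experiences at least one full rotation of continuous darkness at the northern-summer solstice; it lies at |φ| = 90° − ε = 90° − 24.32° = 65.68°.

65.68°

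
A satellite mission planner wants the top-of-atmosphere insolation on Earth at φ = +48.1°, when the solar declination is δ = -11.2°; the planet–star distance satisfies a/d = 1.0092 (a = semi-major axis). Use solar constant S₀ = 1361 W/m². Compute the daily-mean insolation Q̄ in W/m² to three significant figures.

cos H₀ = −tan(+48.1°) tan(-11.200°) = 0.2207, H₀ = 1.3483 rad.
Bracket: H₀ sin φ sin δ + cos φ cos δ sin H₀ = 1.3483×0.74431×-0.19423 + 0.66783×0.98096×0.97535 = -0.194920 + 0.638966 = 0.444046.
Inverse-square distance factor (a/d)² = 1.0092² = 1.018485.
Q̄ = (S₀/π) × 1.018485 × [bracket] = (1361/π) × 1.018485 × 0.444046 = 195.9 W/m².

Q̄ ≈ 196 W/m²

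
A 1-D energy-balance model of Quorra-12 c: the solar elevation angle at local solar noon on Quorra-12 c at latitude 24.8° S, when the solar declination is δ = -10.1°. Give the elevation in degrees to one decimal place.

At local noon the hour angle is zero, so the zenith angle equals |ϕ − δ| = |-24.8° − (-10.100°)| = 14.700°.
Elevation = 90° − 14.700° = 75.3°.

75.3°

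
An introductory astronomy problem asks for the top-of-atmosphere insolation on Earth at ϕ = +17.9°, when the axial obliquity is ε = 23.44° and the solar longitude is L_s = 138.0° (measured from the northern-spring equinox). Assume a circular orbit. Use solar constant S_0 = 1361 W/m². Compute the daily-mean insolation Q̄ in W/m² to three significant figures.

Solar declination: sin δ = sin ε · sin L_s = sin 23.44° × sin 138.0° = 0.26617, so δ = +15.437°.
cos h₀ = −tan(+17.9°) tan(+15.437°) = -0.0892, h₀ = 1.6601 rad.
Bracket: h₀ sin ϕ sin δ + cos ϕ cos δ sin h₀ = 1.6601×0.30736×0.26617 + 0.95159×0.96393×0.99601 = 0.135813 + 0.913606 = 1.049419.
Q̄ = (S_0/π) × [bracket] = (1361/π) × 1.049419 = 454.6 W/m².

Q̄ ≈ 455 W/m²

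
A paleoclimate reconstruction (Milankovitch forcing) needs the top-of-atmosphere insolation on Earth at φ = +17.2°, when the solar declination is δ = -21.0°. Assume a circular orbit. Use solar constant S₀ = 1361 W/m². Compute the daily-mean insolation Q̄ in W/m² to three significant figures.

cos H₀ = −tan(+17.2°) tan(-21.000°) = 0.1188, H₀ = 1.4517 rad.
Bracket: H₀ sin φ sin δ + cos φ cos δ sin H₀ = 1.4517×0.29571×-0.35837 + 0.95528×0.93358×0.99292 = -0.153842 + 0.885516 = 0.731674.
Q̄ = (S₀/π) × [bracket] = (1361/π) × 0.731674 = 317.0 W/m².

Q̄ ≈ 317 W/m²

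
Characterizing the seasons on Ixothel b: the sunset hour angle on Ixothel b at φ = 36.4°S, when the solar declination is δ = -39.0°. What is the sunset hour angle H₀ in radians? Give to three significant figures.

cos H₀ = −tan φ · tan δ = −tan(-36.4°) × tan(-39.000°) = -0.5970, so H₀ = 2.2106 rad = 126.66°.

H₀ = 2.21 rad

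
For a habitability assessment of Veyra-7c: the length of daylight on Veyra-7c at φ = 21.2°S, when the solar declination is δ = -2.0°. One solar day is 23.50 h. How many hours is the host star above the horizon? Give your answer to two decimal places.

11.85 h

cos H₀ = −tan φ · tan δ = −tan(-21.2°) × tan(-2.000°) = -0.0135, so H₀ = 1.5843 rad = 90.78°.
Daylight = 2H₀/(2π) × 23.50 h = (1.5843/π) × 23.50 = 11.85 h.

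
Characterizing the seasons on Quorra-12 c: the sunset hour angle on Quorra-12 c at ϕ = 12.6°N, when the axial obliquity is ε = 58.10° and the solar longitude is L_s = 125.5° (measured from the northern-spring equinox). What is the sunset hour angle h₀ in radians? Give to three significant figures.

h₀ = 1.79 rad

Solar declination: sin δ = sin ε · sin L_s = sin 58.10° × sin 125.5° = 0.69116, so δ = +43.722°.
cos h₀ = −tan ϕ · tan δ = −tan(+12.6°) × tan(+43.722°) = -0.2138, so h₀ = 1.7862 rad = 102.34°.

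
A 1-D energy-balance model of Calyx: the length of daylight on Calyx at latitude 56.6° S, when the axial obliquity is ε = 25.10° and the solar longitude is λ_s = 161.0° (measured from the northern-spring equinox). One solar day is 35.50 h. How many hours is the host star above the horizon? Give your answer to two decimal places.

Solar declination: sin δ = sin ε · sin λ_s = sin 25.10° × sin 161.0° = 0.13811, so δ = +7.938°.
cos H₀ = −tan φ · tan δ = −tan(-56.6°) × tan(+7.938°) = 0.2115, so H₀ = 1.3577 rad = 77.79°.
Daylight = 2H₀/(2π) × 35.50 h = (1.3577/π) × 35.50 = 15.34 h.

15.34 h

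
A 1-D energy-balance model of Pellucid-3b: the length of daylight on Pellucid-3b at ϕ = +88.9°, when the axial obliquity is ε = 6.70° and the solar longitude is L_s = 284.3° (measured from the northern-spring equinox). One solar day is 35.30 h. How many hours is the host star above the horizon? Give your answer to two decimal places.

Solar declination: sin δ = sin ε · sin L_s = sin 6.70° × sin 284.3° = -0.11306, so δ = -6.491°.
cos h₀ = −tan ϕ · tan δ = 5.9260 ≥ 1, so the host star never rises (polar night) and h₀ = 0.
Daylight = 2h₀/(2π) × 35.30 h = (0.0000/π) × 35.30 = 0.00 h.

0.00 h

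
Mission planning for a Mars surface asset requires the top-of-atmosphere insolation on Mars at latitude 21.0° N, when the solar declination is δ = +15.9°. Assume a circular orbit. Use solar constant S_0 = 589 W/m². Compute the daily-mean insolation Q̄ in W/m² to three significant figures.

Q̄ ≈ 198 W/m²

cos h₀ = −tan(+21.0°) tan(+15.900°) = -0.1093, h₀ = 1.6804 rad.
Bracket: h₀ sin ϕ sin δ + cos ϕ cos δ sin h₀ = 1.6804×0.35837×0.27396 + 0.93358×0.96174×0.99400 = 0.164980 + 0.892474 = 1.057454.
Q̄ = (S_0/π) × [bracket] = (589/π) × 1.057454 = 198.3 W/m².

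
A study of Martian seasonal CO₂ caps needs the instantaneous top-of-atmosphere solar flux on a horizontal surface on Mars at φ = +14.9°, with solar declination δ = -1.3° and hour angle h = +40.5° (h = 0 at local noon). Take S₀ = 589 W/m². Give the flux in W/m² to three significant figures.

429 W/m²

cos θ_z = sin φ sin δ + cos φ cos δ cos h = -0.005834 + 0.734649 = 0.728815.
Flux = S₀ · cos θ_z = 589 × 0.728815 = 429.3 W/m².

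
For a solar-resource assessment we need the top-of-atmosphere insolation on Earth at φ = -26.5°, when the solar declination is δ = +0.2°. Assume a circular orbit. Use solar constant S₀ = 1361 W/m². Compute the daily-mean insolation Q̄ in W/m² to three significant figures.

Q̄ ≈ 387 W/m²

cos H₀ = −tan(-26.5°) tan(+0.200°) = 0.0017, H₀ = 1.5691 rad.
Bracket: H₀ sin φ sin δ + cos φ cos δ sin H₀ = 1.5691×-0.44620×0.00349 + 0.89493×0.99999×1.00000 = -0.002443 + 0.894921 = 0.892478.
Q̄ = (S₀/π) × [bracket] = (1361/π) × 0.892478 = 386.6 W/m².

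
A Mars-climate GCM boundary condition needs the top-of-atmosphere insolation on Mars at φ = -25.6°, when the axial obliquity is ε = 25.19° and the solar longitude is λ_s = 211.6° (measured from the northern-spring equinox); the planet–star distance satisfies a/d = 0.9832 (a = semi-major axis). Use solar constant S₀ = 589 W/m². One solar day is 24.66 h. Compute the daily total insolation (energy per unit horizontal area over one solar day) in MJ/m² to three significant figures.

16.7 MJ/m²

Solar declination: sin δ = sin ε · sin λ_s = sin 25.19° × sin 211.6° = -0.22302, so δ = -12.886°.
cos H₀ = −tan(-25.6°) tan(-12.886°) = -0.1096, H₀ = 1.6806 rad.
Bracket: H₀ sin φ sin δ + cos φ cos δ sin H₀ = 1.6806×-0.43209×-0.22302 + 0.90183×0.97481×0.99397 = 0.161951 + 0.873812 = 1.035763.
Inverse-square distance factor (a/d)² = 0.9832² = 0.966682.
Q̄ = (S₀/π) × 0.966682 × [bracket] = (589/π) × 0.966682 × 1.035763 = 187.72 W/m².
Daily total = Q̄ × 24.66 h × 3600 s/h = 187.72 × 24.66 × 3600 / 10⁶ = 16.67 MJ/m².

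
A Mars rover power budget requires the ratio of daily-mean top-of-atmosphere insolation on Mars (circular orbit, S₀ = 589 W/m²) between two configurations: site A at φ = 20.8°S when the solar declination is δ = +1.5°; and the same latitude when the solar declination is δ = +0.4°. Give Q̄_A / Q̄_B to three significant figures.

— Configuration A (φ=-20.8°):
cos H₀ = −tan(-20.8°) tan(+1.500°) = 0.0099, H₀ = 1.5608 rad.
Bracket: H₀ sin φ sin δ + cos φ cos δ sin H₀ = 1.5608×-0.35511×0.02618 + 0.93483×0.99966×0.99995 = -0.014510 + 0.934465 = 0.919955.
Q̄ = (S₀/π) × [bracket] = (589/π) × 0.919955 = 172.48 W/m².
— Configuration B (φ=-20.8°):
cos H₀ = −tan(-20.8°) tan(+0.400°) = 0.0027, H₀ = 1.5681 rad.
Bracket: H₀ sin φ sin δ + cos φ cos δ sin H₀ = 1.5681×-0.35511×0.00698 + 0.93483×0.99998×1.00000 = -0.003887 + 0.934811 = 0.930924.
Q̄ = (S₀/π) × [bracket] = (589/π) × 0.930924 = 174.53 W/m².
Ratio Q̄_A / Q̄_B = 172.48 / 174.53 = 0.9883.

Q̄_A / Q̄_B ≈ 0.988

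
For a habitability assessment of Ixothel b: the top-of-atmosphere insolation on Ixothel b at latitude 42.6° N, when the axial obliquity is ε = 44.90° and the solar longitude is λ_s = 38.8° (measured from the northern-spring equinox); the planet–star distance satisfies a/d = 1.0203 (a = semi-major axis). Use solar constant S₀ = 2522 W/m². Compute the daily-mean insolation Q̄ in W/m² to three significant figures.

Solar declination: sin δ = sin ε · sin λ_s = sin 44.90° × sin 38.8° = 0.44230, so δ = +26.251°.
cos H₀ = −tan(+42.6°) tan(+26.251°) = -0.4535, H₀ = 2.0415 rad.
Bracket: H₀ sin φ sin δ + cos φ cos δ sin H₀ = 2.0415×0.67688×0.44230 + 0.73610×0.89687×0.89126 = 0.611192 + 0.588397 = 1.199589.
Inverse-square distance factor (a/d)² = 1.0203² = 1.041012.
Q̄ = (S₀/π) × 1.041012 × [bracket] = (2522/π) × 1.041012 × 1.199589 = 1002 W/m².

Q̄ ≈ 1.00e+03 W/m²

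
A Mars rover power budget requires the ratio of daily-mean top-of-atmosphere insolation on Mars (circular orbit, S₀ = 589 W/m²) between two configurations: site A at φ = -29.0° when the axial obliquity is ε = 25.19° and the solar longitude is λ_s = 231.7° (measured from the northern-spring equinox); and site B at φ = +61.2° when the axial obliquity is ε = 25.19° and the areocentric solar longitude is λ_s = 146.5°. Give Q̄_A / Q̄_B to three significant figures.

Q̄_A / Q̄_B ≈ 1.31

— Configuration A (φ=-29.0°):
Solar declination: sin δ = sin ε · sin λ_s = sin 25.19° × sin 231.7° = -0.33402, so δ = -19.513°.
cos H₀ = −tan(-29.0°) tan(-19.513°) = -0.1964, H₀ = 1.7685 rad.
Bracket: H₀ sin φ sin δ + cos φ cos δ sin H₀ = 1.7685×-0.48481×-0.33402 + 0.87462×0.94257×0.98052 = 0.286384 + 0.808331 = 1.094715.
Q̄ = (S₀/π) × [bracket] = (589/π) × 1.094715 = 205.24 W/m².
— Configuration B (φ=+61.2°):
sin δ = sin 25.19° × sin 146.5° = 0.23492, so δ = +13.587°.
cos H₀ = −tan(+61.2°) tan(+13.587°) = -0.4396, H₀ = 2.0260 rad.
Bracket: H₀ sin φ sin δ + cos φ cos δ sin H₀ = 2.0260×0.87631×0.23492 + 0.48175×0.97202×0.89819 = 0.417078 + 0.420596 = 0.837674.
Q̄ = (S₀/π) × [bracket] = (589/π) × 0.837674 = 157.05 W/m².
Ratio Q̄_A / Q̄_B = 205.24 / 157.05 = 1.307.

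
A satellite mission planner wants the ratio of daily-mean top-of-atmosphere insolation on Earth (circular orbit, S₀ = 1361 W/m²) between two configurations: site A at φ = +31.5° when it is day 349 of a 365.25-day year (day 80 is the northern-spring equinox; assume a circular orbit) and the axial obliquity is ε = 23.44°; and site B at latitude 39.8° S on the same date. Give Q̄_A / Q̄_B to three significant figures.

— Configuration A (φ=+31.5°):
Solar longitude: λ_s = 360° × (349 − 80)/365.25 = 265.133°.
sin δ = sin 23.44° × sin 265.133° = -0.39635, so δ = -23.350°.
cos H₀ = −tan(+31.5°) tan(-23.350°) = 0.2646, H₀ = 1.3031 rad.
Bracket: H₀ sin φ sin δ + cos φ cos δ sin H₀ = 1.3031×0.52250×-0.39635 + 0.85264×0.91810×0.96437 = -0.269863 + 0.754917 = 0.485054.
Q̄ = (S₀/π) × [bracket] = (1361/π) × 0.485054 = 210.13 W/m².
— Configuration B (φ=-39.8°):
cos H₀ = −tan(-39.8°) tan(-23.350°) = -0.3597, H₀ = 1.9387 rad.
Bracket: H₀ sin φ sin δ + cos φ cos δ sin H₀ = 1.9387×-0.64011×-0.39635 + 0.76828×0.91810×0.93307 = 0.491863 + 0.658148 = 1.150011.
Q̄ = (S₀/π) × [bracket] = (1361/π) × 1.150011 = 498.21 W/m².
Ratio Q̄_A / Q̄_B = 210.13 / 498.21 = 0.4218.

Q̄_A / Q̄_B ≈ 0.422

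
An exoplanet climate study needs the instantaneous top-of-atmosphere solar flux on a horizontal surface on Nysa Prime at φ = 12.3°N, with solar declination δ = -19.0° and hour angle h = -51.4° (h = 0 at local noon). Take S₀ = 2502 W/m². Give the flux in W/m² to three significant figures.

cos θ_z = sin φ sin δ + cos φ cos δ cos h = -0.069356 + 0.576349 = 0.506993.
Flux = S₀ · cos θ_z = 2502 × 0.506993 = 1268 W/m².

1.27e+03 W/m²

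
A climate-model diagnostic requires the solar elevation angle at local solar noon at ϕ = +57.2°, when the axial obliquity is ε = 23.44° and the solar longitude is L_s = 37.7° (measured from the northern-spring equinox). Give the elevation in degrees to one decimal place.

46.9°

Solar declination: sin δ = sin ε · sin L_s = sin 23.44° × sin 37.7° = 0.24326, so δ = +14.079°.
At local noon the hour angle is zero, so the zenith angle equals |ϕ − δ| = |+57.2° − (+14.079°)| = 43.121°.
Elevation = 90° − 43.121° = 46.9°.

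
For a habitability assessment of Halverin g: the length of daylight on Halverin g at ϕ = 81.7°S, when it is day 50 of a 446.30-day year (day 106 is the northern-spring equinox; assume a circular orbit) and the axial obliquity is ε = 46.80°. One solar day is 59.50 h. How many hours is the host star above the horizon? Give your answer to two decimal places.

Solar longitude: L_s = 360° × (50 − 106)/446.30 = -45.171°, i.e. -45.171° + 360° = 314.829°.
sin δ = sin 46.80° × sin 314.829° = -0.51700, so δ = -31.131°.
Sunrise equation: cos h₀ = −tan ϕ · tan δ = -4.1401 ≤ −1, so the host star never sets (polar day) and h₀ = π.
Daylight = 2h₀/(2π) × 59.50 h = (3.1416/π) × 59.50 = 59.50 h.

59.50 h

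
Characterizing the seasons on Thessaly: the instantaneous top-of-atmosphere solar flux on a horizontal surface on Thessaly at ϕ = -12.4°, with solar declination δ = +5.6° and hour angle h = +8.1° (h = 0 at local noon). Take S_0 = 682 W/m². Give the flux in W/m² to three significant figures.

cos θ_z = sin ϕ sin δ + cos ϕ cos δ cos h = -0.020954 + 0.962314 = 0.941360.
Flux = S_0 · cos θ_z = 682 × 0.941360 = 642.0 W/m².

642 W/m²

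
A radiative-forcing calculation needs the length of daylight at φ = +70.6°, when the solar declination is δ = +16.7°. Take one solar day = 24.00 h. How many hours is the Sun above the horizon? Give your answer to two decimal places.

cos H₀ = −tan φ · tan δ = −tan(+70.6°) × tan(+16.700°) = -0.8519, so H₀ = 2.5905 rad = 148.42°.
Daylight = 2H₀/(2π) × 24.00 h = (2.5905/π) × 24.00 = 19.79 h.

19.79 h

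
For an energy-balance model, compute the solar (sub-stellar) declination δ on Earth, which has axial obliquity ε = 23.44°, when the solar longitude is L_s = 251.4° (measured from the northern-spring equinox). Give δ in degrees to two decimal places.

sin δ = sin ε · sin L_s = sin 23.44° × sin 251.4° = -0.377011.
δ = arcsin(-0.377011) = -22.15°.

δ = -22.15°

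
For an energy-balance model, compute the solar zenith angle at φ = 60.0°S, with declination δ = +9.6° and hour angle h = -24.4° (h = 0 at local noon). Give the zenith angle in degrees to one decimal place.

cos θ_z = sin φ sin δ + cos φ cos δ cos h = -0.144426 + 0.448965 = 0.304539.
θ_z = arccos(0.304539) = 72.3°.

θ_z = 72.3°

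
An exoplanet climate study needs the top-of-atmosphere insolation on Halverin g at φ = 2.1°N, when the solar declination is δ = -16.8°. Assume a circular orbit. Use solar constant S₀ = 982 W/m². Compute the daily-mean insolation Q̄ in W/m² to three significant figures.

cos H₀ = −tan(+2.1°) tan(-16.800°) = 0.0111, H₀ = 1.5597 rad.
Bracket: H₀ sin φ sin δ + cos φ cos δ sin H₀ = 1.5597×0.03664×-0.28903 + 0.99933×0.95732×0.99994 = -0.016517 + 0.956621 = 0.940104.
Q̄ = (S₀/π) × [bracket] = (982/π) × 0.940104 = 293.9 W/m².

Q̄ ≈ 294 W/m²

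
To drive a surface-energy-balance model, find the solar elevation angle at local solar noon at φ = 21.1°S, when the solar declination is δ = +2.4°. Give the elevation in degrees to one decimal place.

At local noon the hour angle is zero, so the zenith angle equals |φ − δ| = |-21.1° − (+2.400°)| = 23.500°.
Elevation = 90° − 23.500° = 66.5°.

66.5°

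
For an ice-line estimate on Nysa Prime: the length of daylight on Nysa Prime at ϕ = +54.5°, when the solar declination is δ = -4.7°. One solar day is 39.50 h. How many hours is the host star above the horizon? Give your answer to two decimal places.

cos h₀ = −tan ϕ · tan δ = −tan(+54.5°) × tan(-4.700°) = 0.1153, so h₀ = 1.4553 rad = 83.38°.
Daylight = 2h₀/(2π) × 39.50 h = (1.4553/π) × 39.50 = 18.30 h.

18.30 h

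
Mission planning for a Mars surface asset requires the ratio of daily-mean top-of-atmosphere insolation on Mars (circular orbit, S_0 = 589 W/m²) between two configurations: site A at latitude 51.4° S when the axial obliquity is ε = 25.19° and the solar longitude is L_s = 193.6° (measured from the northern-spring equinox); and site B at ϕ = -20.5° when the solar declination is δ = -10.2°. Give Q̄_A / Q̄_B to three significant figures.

Q̄_A / Q̄_B ≈ 0.733

— Configuration A (ϕ=-51.4°):
Solar declination: sin δ = sin ε · sin L_s = sin 25.19° × sin 193.6° = -0.10008, so δ = -5.744°.
cos h₀ = −tan(-51.4°) tan(-5.744°) = -0.1260, h₀ = 1.6971 rad.
Bracket: h₀ sin ϕ sin δ + cos ϕ cos δ sin h₀ = 1.6971×-0.78152×-0.10008 + 0.62388×0.99498×0.99203 = 0.132738 + 0.615801 = 0.748539.
Q̄ = (S_0/π) × [bracket] = (589/π) × 0.748539 = 140.34 W/m².
— Configuration B (ϕ=-20.5°):
cos h₀ = −tan(-20.5°) tan(-10.200°) = -0.0673, h₀ = 1.6381 rad.
Bracket: h₀ sin ϕ sin δ + cos ϕ cos δ sin h₀ = 1.6381×-0.35021×-0.17708 + 0.93667×0.98420×0.99773 = 0.101587 + 0.919778 = 1.021365.
Q̄ = (S_0/π) × [bracket] = (589/π) × 1.021365 = 191.49 W/m².
Ratio Q̄_A / Q̄_B = 140.34 / 191.49 = 0.7329.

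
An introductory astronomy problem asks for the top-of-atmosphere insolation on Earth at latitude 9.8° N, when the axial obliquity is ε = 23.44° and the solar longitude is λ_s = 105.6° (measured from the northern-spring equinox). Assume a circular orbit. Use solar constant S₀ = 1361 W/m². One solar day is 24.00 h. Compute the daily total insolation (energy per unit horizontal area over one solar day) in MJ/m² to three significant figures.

38.0 MJ/m²

Solar declination: sin δ = sin ε · sin λ_s = sin 23.44° × sin 105.6° = 0.38313, so δ = +22.528°.
cos H₀ = −tan(+9.8°) tan(+22.528°) = -0.0716, H₀ = 1.6425 rad.
Bracket: H₀ sin φ sin δ + cos φ cos δ sin H₀ = 1.6425×0.17021×0.38313 + 0.98541×0.92369×0.99743 = 0.107112 + 0.907874 = 1.014986.
Q̄ = (S₀/π) × [bracket] = (1361/π) × 1.014986 = 439.71 W/m².
Daily total = Q̄ × 24.00 h × 3600 s/h = 439.71 × 24.00 × 3600 / 10⁶ = 37.99 MJ/m².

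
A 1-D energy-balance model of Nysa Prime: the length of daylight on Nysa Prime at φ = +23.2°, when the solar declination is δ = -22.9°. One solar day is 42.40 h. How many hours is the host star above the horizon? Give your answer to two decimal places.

18.74 h

cos H₀ = −tan φ · tan δ = −tan(+23.2°) × tan(-22.900°) = 0.1810, so H₀ = 1.3887 rad = 79.57°.
Daylight = 2H₀/(2π) × 42.40 h = (1.3887/π) × 42.40 = 18.74 h.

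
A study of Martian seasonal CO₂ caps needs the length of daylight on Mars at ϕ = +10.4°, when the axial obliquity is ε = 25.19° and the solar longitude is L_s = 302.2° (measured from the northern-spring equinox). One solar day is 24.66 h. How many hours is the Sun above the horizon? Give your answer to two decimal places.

Solar declination: sin δ = sin ε · sin L_s = sin 25.19° × sin 302.2° = -0.36016, so δ = -21.110°.
cos h₀ = −tan ϕ · tan δ = −tan(+10.4°) × tan(-21.110°) = 0.0709, so h₀ = 1.4999 rad = 85.94°.
Daylight = 2h₀/(2π) × 24.66 h = (1.4999/π) × 24.66 = 11.77 h.

11.77 h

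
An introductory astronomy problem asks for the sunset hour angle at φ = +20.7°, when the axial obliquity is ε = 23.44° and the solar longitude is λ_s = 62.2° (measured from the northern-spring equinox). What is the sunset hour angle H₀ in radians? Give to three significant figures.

Solar declination: sin δ = sin ε · sin λ_s = sin 23.44° × sin 62.2° = 0.35188, so δ = +20.602°.
cos H₀ = −tan φ · tan δ = −tan(+20.7°) × tan(+20.602°) = -0.1420, so H₀ = 1.7133 rad = 98.17°.

H₀ = 1.71 rad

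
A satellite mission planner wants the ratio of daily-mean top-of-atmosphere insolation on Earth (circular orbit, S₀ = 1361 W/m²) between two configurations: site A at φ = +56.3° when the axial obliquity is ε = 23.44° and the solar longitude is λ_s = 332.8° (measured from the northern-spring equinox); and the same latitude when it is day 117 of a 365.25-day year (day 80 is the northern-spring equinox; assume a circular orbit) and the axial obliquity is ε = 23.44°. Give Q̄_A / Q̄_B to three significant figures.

Q̄_A / Q̄_B ≈ 0.372

— Configuration A (φ=+56.3°):
Solar declination: sin δ = sin ε · sin λ_s = sin 23.44° × sin 332.8° = -0.18183, so δ = -10.476°.
cos H₀ = −tan(+56.3°) tan(-10.476°) = 0.2773, H₀ = 1.2899 rad.
Bracket: H₀ sin φ sin δ + cos φ cos δ sin H₀ = 1.2899×0.83195×-0.18183 + 0.55484×0.98333×0.96079 = -0.195128 + 0.524198 = 0.329070.
Q̄ = (S₀/π) × [bracket] = (1361/π) × 0.329070 = 142.56 W/m².
— Configuration B (φ=+56.3°):
Solar longitude: λ_s = 360° × (117 − 80)/365.25 = 36.468°.
sin δ = sin 23.44° × sin 36.468° = 0.23644, so δ = +13.676°.
cos H₀ = −tan(+56.3°) tan(+13.676°) = -0.3649, H₀ = 1.9443 rad.
Bracket: H₀ sin φ sin δ + cos φ cos δ sin H₀ = 1.9443×0.83195×0.23644 + 0.55484×0.97165×0.93106 = 0.382456 + 0.501944 = 0.884400.
Q̄ = (S₀/π) × [bracket] = (1361/π) × 0.884400 = 383.14 W/m².
Ratio Q̄_A / Q̄_B = 142.56 / 383.14 = 0.3721.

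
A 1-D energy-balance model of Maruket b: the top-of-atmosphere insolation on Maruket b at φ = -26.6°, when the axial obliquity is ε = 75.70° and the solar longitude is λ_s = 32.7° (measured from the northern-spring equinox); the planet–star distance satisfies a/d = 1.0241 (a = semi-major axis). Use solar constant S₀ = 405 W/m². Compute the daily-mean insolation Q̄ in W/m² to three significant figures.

Solar declination: sin δ = sin ε · sin λ_s = sin 75.70° × sin 32.7° = 0.52350, so δ = +31.567°.
cos H₀ = −tan(-26.6°) tan(+31.567°) = 0.3077, H₀ = 1.2580 rad.
Bracket: H₀ sin φ sin δ + cos φ cos δ sin H₀ = 1.2580×-0.44776×0.52350 + 0.89415×0.85202×0.95149 = -0.294878 + 0.724877 = 0.429999.
Inverse-square distance factor (a/d)² = 1.0241² = 1.048781.
Q̄ = (S₀/π) × 1.048781 × [bracket] = (405/π) × 1.048781 × 0.429999 = 58.14 W/m².

Q̄ ≈ 58.1 W/m²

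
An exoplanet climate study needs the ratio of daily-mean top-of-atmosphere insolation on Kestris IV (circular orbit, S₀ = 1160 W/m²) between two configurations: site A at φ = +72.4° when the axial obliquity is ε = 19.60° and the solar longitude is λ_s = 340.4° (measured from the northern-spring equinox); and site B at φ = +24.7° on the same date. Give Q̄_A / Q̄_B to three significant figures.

Q̄_A / Q̄_B ≈ 0.182

— Configuration A (φ=+72.4°):
Solar declination: sin δ = sin ε · sin λ_s = sin 19.60° × sin 340.4° = -0.11253, so δ = -6.461°.
cos H₀ = −tan(+72.4°) tan(-6.461°) = 0.3570, H₀ = 1.2057 rad.
Bracket: H₀ sin φ sin δ + cos φ cos δ sin H₀ = 1.2057×0.95319×-0.11253 + 0.30237×0.99365×0.93410 = -0.129326 + 0.280650 = 0.151324.
Q̄ = (S₀/π) × [bracket] = (1160/π) × 0.151324 = 55.875 W/m².
— Configuration B (φ=+24.7°):
cos H₀ = −tan(+24.7°) tan(-6.461°) = 0.0521, H₀ = 1.5187 rad.
Bracket: H₀ sin φ sin δ + cos φ cos δ sin H₀ = 1.5187×0.41787×-0.11253 + 0.90851×0.99365×0.99864 = -0.071414 + 0.901513 = 0.830099.
Q̄ = (S₀/π) × [bracket] = (1160/π) × 0.830099 = 306.51 W/m².
Ratio Q̄_A / Q̄_B = 55.875 / 306.51 = 0.1823.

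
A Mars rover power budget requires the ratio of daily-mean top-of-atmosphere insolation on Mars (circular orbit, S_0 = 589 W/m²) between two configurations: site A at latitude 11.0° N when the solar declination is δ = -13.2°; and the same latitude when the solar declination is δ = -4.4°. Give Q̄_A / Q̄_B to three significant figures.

Q̄_A / Q̄_B ≈ 0.929

— Configuration A (ϕ=+11.0°):
cos h₀ = −tan(+11.0°) tan(-13.200°) = 0.0456, h₀ = 1.5252 rad.
Bracket: h₀ sin ϕ sin δ + cos ϕ cos δ sin h₀ = 1.5252×0.19081×-0.22835 + 0.98163×0.97358×0.99896 = -0.066455 + 0.954701 = 0.888246.
Q̄ = (S_0/π) × [bracket] = (589/π) × 0.888246 = 166.53 W/m².
— Configuration B (ϕ=+11.0°):
cos h₀ = −tan(+11.0°) tan(-4.400°) = 0.0150, h₀ = 1.5558 rad.
Bracket: h₀ sin ϕ sin δ + cos ϕ cos δ sin h₀ = 1.5558×0.19081×-0.07672 + 0.98163×0.99705×0.99989 = -0.022775 + 0.978627 = 0.955852.
Q̄ = (S_0/π) × [bracket] = (589/π) × 0.955852 = 179.21 W/m².
Ratio Q̄_A / Q̄_B = 166.53 / 179.21 = 0.9292.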